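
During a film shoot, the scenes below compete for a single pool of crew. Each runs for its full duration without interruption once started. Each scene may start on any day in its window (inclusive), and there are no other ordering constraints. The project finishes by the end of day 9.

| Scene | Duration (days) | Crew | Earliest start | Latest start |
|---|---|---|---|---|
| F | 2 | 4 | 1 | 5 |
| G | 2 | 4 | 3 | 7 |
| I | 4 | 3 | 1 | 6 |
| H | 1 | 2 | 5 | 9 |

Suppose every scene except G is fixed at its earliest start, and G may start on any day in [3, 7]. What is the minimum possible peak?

G@3: d1:7  d2:7  d3:7  d4:7  d5:2  d6:0  d7:0  d8:0  d9:0 → peak 7
G@4: d1:7  d2:7  d3:3  d4:7  d5:6  d6:0  d7:0  d8:0  d9:0 → peak 7
G@5: d1:7  d2:7  d3:3  d4:3  d5:6  d6:4  d7:0  d8:0  d9:0 → peak 7
G@6: d1:7  d2:7  d3:3  d4:3  d5:2  d6:4  d7:4  d8:0  d9:0 → peak 7
G@7: d1:7  d2:7  d3:3  d4:3  d5:2  d6:0  d7:4  d8:4  d9:0 → peak 7
Best is G@3, peak 7.

7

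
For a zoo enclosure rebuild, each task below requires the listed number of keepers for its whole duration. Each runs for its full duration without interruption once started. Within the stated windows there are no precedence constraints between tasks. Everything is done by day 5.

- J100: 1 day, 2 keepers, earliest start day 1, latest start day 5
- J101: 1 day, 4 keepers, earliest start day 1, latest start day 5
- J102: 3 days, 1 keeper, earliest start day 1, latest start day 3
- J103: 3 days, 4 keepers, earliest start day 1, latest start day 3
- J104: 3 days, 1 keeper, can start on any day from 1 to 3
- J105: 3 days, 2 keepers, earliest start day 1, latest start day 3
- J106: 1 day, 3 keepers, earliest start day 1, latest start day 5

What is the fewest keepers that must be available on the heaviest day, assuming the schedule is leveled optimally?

8

Early-start (J100@1, J101@1, J102@1, J103@1, J104@1, J105@1, J106@1) gives peak 17: d1:17  d2:8  d3:8  d4:0  d5:0.
Shift J103→2, J105→2, J106→5.
Schedule J100@1, J101@1, J102@1, J103@2, J104@1, J105@2, J106@5: d1:8  d2:8  d3:8  d4:6  d5:3 — peak 8.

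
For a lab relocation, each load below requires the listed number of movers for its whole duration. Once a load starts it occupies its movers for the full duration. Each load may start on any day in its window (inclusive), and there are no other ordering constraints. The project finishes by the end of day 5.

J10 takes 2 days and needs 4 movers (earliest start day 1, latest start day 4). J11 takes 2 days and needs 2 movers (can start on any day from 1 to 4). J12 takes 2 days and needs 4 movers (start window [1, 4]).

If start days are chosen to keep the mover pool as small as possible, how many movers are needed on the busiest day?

Early-start (J10@1, J11@1, J12@1) gives peak 10: d1:10  d2:10  d3:0  d4:0  d5:0.
Shift J12→3.
Schedule J10@1, J11@1, J12@3: d1:6  d2:6  d3:4  d4:4  d5:0 — peak 6.

6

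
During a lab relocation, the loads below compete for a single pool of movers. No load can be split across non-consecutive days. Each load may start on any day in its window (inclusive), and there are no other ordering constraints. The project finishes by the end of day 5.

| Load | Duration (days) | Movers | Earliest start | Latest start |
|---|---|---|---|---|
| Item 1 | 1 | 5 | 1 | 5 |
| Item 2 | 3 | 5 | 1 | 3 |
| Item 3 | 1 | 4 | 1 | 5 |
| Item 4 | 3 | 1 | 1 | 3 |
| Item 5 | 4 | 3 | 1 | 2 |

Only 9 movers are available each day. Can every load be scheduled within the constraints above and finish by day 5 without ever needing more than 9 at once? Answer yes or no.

yes

Schedule Item 1@1, Item 2@2, Item 3@1, Item 4@2, Item 5@2: d1:9  d2:9  d3:9  d4:9  d5:3 — peak 9 ≤ 9.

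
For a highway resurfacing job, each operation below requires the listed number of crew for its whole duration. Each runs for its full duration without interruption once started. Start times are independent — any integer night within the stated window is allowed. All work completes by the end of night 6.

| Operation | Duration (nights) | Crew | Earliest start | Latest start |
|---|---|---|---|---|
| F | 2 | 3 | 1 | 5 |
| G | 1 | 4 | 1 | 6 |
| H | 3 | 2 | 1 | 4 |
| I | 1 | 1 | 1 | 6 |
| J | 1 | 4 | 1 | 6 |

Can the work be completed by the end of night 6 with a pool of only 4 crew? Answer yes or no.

no

The minimum achievable peak is 5; 4 < 5, so no feasible schedule stays within the cap.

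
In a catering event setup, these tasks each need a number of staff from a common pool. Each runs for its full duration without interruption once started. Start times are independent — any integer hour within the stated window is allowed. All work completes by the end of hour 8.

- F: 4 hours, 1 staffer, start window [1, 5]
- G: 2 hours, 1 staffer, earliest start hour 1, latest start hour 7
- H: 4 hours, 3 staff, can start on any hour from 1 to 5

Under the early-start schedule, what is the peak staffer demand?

5

Early-start schedule: F@1, G@1, H@1.
Load per hour: hour 1: 5, hour 2: 5, hour 3: 4, hour 4: 4, hour 5: 0, hour 6: 0, hour 7: 0, hour 8: 0.
Peak is 5.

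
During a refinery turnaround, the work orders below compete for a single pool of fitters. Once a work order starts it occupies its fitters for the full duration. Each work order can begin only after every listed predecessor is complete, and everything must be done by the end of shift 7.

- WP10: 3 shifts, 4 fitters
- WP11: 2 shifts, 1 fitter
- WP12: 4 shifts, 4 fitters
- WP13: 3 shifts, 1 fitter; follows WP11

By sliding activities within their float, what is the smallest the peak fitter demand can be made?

5

Early-start (WP10@1, WP11@1, WP12@1, WP13@3) gives peak 9: s1:9  s2:9  s3:9  s4:5  s5:1  s6:0  s7:0.
Shift WP12→4.
Schedule WP10@1, WP11@1, WP12@4, WP13@3: s1:5  s2:5  s3:5  s4:5  s5:5  s6:4  s7:4 — peak 5.
Total fitter-shifts = 33 over 7 shifts ⇒ peak ≥ ⌈33/7⌉ = 5, so 5 is optimal.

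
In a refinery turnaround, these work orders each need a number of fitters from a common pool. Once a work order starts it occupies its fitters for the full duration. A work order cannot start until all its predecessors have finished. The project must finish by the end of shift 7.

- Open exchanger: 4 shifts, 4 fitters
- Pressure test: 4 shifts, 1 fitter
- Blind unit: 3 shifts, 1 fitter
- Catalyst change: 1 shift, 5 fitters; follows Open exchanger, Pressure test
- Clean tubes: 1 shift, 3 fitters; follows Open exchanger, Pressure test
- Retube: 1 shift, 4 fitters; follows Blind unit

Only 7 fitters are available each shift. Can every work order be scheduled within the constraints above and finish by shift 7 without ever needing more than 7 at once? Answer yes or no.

yes

Schedule Open exchanger@1, Pressure test@1, Blind unit@1, Catalyst change@5, Clean tubes@6, Retube@7: s1:6  s2:6  s3:6  s4:5  s5:5  s6:3  s7:4 — peak 6 ≤ 7.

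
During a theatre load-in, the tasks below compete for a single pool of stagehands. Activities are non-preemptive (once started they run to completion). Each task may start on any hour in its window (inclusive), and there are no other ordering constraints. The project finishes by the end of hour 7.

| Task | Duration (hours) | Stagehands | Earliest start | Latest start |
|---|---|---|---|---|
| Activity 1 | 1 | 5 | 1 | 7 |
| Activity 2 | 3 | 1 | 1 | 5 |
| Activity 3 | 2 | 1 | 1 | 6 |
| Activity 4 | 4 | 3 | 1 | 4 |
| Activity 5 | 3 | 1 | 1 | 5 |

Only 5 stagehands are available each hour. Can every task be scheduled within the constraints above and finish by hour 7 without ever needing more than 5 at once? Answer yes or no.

yes

Schedule Activity 1@1, Activity 2@2, Activity 3@2, Activity 4@2, Activity 5@4: h1:5  h2:5  h3:5  h4:5  h5:4  h6:1  h7:0 — peak 5 ≤ 5.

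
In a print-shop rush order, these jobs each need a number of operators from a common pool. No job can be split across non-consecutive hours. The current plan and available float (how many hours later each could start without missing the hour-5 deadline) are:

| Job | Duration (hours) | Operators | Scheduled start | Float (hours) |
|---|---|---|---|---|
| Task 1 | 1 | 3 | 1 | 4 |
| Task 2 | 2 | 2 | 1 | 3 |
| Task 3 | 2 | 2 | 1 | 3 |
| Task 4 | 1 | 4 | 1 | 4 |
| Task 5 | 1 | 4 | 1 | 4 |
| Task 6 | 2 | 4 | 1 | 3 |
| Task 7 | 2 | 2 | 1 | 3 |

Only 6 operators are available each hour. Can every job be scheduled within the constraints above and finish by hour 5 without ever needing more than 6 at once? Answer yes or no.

Total operator-hours = 31; over 5 hours the average is 31/5 > 6, so some hour must exceed 6.

no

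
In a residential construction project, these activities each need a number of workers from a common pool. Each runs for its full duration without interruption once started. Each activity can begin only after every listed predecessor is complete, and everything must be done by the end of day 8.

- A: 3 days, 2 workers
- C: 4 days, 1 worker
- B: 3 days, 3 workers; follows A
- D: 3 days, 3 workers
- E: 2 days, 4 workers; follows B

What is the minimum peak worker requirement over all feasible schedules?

5

Early-start (A@1, C@1, B@4, D@1, E@7) gives peak 6: d1:6  d2:6  d3:6  d4:4  d5:3  d6:3  d7:4  d8:4.
Shift C→4.
Schedule A@1, C@4, B@4, D@1, E@7: d1:5  d2:5  d3:5  d4:4  d5:4  d6:4  d7:5  d8:4 — peak 5.
Total worker-days = 36 over 8 days ⇒ peak ≥ ⌈36/8⌉ = 5, so 5 is optimal.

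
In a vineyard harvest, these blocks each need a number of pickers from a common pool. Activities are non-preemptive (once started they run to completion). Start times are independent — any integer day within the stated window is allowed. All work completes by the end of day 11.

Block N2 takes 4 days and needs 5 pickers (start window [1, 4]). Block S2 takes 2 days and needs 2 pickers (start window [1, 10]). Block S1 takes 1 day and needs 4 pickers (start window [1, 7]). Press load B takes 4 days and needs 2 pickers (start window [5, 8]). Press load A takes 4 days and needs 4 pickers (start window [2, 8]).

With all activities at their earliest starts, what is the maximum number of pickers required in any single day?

Early-start schedule: Block N2@1, Block S2@1, Block S1@1, Press load B@5, Press load A@2.
Load per day: day 1: 11, day 2: 11, day 3: 9, day 4: 9, day 5: 6, day 6: 2, day 7: 2, day 8: 2, day 9: 0, day 10: 0, day 11: 0.
Peak is 11.

11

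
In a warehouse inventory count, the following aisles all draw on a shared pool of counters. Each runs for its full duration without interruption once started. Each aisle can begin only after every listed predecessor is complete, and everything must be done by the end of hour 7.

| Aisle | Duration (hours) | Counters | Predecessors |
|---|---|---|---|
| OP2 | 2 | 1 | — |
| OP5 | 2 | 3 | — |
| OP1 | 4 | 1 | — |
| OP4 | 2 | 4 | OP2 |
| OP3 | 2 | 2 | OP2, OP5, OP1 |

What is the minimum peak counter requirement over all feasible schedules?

5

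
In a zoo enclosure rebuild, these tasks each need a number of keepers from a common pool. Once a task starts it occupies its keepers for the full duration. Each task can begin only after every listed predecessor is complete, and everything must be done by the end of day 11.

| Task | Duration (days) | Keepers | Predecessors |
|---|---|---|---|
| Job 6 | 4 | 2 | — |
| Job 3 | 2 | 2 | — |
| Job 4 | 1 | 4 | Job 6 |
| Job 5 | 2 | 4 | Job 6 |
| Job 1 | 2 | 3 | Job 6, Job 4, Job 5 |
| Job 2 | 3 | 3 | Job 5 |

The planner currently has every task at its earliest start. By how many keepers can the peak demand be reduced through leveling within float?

2

Early-start peak: d1:4  d2:4  d3:2  d4:2  d5:8  d6:4  d7:6  d8:6  d9:3  d10:0  d11:0 ⇒ 8.
Leveled (Job 6@1, Job 3@1, Job 4@5, Job 5@6, Job 1@8, Job 2@8): d1:4  d2:4  d3:2  d4:2  d5:4  d6:4  d7:4  d8:6  d9:6  d10:3  d11:0 ⇒ 6.
Reduction 8 − 6 = 2.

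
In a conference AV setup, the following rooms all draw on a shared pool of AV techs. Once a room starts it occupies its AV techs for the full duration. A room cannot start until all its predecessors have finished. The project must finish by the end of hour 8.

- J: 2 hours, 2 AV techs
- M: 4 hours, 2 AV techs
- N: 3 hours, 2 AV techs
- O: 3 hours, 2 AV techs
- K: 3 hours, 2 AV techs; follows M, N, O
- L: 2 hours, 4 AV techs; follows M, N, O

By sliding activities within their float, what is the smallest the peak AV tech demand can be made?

Early-start (J@1, M@1, N@1, O@1, K@5, L@5) gives peak 8: h1:8  h2:8  h3:6  h4:2  h5:6  h6:6  h7:2  h8:0.
Shift O→3, K→6, L→6.
Schedule J@1, M@1, N@1, O@3, K@6, L@6: h1:6  h2:6  h3:6  h4:4  h5:2  h6:6  h7:6  h8:2 — peak 6.

6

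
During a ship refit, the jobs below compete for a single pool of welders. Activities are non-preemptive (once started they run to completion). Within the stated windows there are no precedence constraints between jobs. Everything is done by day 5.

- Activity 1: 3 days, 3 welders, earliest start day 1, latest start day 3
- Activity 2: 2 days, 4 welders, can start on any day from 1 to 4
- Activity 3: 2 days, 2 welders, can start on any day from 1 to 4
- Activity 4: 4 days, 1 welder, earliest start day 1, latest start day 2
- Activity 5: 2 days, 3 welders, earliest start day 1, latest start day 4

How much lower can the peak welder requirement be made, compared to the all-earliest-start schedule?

Early-start peak: d1:13  d2:13  d3:4  d4:1  d5:0 ⇒ 13.
Leveled (Activity 1@1, Activity 2@4, Activity 3@3, Activity 4@1, Activity 5@1): d1:7  d2:7  d3:6  d4:7  d5:4 ⇒ 7.
Reduction 13 − 7 = 6.

6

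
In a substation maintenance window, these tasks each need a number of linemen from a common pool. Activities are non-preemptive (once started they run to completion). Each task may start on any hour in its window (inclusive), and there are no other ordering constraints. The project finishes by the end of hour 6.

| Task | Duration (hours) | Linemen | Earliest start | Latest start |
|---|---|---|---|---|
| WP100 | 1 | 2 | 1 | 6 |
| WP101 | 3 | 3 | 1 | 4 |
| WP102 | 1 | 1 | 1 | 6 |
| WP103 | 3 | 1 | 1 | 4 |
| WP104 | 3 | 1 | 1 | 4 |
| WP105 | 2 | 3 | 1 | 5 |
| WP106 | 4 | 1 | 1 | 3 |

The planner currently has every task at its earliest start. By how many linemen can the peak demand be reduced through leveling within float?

7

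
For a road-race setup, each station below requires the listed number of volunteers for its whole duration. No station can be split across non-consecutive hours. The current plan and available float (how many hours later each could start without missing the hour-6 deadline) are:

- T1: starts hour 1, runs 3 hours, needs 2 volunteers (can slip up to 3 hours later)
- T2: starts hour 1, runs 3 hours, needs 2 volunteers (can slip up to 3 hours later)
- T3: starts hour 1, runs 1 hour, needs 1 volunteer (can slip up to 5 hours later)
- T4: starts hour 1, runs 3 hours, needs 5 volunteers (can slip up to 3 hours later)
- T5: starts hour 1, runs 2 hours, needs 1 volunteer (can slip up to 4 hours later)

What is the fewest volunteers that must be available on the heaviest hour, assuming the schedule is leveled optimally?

Early-start (T1@1, T2@1, T3@1, T4@1, T5@1) gives peak 11: h1:11  h2:10  h3:9  h4:0  h5:0  h6:0.
Shift T4→4, T5→2.
Schedule T1@1, T2@1, T3@1, T4@4, T5@2: h1:5  h2:5  h3:5  h4:5  h5:5  h6:5 — peak 5.
Total volunteer-hours = 30 over 6 hours ⇒ peak ≥ ⌈30/6⌉ = 5, so 5 is optimal.

5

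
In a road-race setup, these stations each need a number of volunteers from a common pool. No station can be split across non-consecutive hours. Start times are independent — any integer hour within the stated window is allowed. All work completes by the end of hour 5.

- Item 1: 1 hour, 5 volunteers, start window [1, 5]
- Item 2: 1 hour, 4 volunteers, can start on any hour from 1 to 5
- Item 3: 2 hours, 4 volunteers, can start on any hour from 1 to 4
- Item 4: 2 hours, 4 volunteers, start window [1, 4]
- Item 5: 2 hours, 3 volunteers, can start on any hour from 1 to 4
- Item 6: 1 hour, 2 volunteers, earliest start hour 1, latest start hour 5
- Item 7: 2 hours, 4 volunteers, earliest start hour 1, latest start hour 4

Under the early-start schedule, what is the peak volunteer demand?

Early-start schedule: Item 1@1, Item 2@1, Item 3@1, Item 4@1, Item 5@1, Item 6@1, Item 7@1.
Load per hour: hour 1: 26, hour 2: 15, hour 3: 0, hour 4: 0, hour 5: 0.
Peak is 26.

26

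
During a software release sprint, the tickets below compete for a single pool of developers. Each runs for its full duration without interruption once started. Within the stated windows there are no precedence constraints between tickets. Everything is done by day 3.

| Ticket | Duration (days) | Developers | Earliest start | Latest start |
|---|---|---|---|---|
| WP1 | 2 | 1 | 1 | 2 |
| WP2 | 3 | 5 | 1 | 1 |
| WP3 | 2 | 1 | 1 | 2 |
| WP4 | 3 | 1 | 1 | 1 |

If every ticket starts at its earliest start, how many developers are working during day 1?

At early start, day 1 has: WP1, WP2, WP3, WP4.
Demand: 1 + 5 + 1 + 1 = 8.

8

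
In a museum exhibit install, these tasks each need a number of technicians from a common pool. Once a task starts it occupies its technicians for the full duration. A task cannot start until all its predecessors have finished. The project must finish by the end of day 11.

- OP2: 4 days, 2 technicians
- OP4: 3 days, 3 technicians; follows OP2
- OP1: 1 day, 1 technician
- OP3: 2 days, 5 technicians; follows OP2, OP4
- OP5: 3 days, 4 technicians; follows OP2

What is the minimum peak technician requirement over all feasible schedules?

7

Schedule OP2@1, OP4@5, OP1@1, OP3@8, OP5@5: d1:3  d2:2  d3:2  d4:2  d5:7  d6:7  d7:7  d8:5  d9:5  d10:0  d11:0 — peak 7.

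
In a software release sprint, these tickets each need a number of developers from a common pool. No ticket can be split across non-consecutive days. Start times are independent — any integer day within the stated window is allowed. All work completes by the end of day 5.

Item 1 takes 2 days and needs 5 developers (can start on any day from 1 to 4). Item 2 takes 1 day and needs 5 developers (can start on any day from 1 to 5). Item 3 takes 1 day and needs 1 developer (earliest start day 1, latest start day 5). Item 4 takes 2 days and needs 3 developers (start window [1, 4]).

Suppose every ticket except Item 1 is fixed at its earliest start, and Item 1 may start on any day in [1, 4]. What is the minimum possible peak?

9

Item 1@1: d1:14  d2:8  d3:0  d4:0  d5:0 → peak 14
Item 1@2: d1:9  d2:8  d3:5  d4:0  d5:0 → peak 9
Item 1@3: d1:9  d2:3  d3:5  d4:5  d5:0 → peak 9
Item 1@4: d1:9  d2:3  d3:0  d4:5  d5:5 → peak 9
Best is Item 1@2, peak 9.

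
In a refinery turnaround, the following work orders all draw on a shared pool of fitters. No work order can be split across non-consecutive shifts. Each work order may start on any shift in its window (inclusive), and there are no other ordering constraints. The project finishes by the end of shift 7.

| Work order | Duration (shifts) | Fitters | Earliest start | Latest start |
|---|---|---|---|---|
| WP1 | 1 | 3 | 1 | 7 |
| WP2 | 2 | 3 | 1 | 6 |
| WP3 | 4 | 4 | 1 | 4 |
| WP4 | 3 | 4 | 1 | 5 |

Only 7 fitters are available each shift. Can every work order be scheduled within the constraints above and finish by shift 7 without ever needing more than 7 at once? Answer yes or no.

yes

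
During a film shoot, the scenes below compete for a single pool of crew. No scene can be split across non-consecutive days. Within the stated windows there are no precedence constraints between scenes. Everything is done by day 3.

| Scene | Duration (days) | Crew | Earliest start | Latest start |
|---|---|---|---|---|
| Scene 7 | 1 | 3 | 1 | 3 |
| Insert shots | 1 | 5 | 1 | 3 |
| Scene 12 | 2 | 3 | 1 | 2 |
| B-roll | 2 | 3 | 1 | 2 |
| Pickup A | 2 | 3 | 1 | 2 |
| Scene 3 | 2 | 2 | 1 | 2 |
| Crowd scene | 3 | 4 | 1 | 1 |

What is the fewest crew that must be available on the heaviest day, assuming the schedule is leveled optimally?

15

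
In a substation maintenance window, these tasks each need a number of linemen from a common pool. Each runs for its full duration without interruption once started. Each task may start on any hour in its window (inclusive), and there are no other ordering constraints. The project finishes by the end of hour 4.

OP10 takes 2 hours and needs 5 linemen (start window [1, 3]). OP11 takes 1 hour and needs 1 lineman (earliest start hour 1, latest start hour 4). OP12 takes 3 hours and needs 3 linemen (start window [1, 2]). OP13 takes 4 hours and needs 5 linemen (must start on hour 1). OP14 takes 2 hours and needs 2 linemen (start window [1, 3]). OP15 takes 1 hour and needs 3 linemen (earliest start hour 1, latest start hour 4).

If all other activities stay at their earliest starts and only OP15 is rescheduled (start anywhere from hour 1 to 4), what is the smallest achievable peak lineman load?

OP15@1: h1:19  h2:15  h3:8  h4:5 → peak 19
OP15@2: h1:16  h2:18  h3:8  h4:5 → peak 18
OP15@3: h1:16  h2:15  h3:11  h4:5 → peak 16
OP15@4: h1:16  h2:15  h3:8  h4:8 → peak 16
Best is OP15@3, peak 16.

16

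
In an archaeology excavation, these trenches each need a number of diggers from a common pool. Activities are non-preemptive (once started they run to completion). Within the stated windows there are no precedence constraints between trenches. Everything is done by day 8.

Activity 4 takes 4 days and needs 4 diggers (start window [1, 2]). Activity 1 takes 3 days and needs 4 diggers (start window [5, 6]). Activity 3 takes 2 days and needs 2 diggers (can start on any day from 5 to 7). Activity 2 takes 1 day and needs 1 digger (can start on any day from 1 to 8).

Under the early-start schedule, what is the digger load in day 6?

At early start, day 6 has: Activity 1, Activity 3.
Demand: 4 + 2 = 6.

6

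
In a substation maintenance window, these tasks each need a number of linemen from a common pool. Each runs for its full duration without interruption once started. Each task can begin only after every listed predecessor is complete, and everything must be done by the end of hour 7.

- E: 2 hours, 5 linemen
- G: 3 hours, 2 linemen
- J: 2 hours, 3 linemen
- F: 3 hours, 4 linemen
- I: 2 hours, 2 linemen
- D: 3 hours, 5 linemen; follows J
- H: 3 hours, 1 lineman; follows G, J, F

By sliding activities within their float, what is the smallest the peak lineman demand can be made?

Early-start (E@1, G@1, J@1, F@1, I@1, D@3, H@4) gives peak 16: h1:16  h2:16  h3:11  h4:6  h5:6  h6:1  h7:0.
Shift J→3, I→3, D→5, H→5.
Schedule E@1, G@1, J@3, F@1, I@3, D@5, H@5: h1:11  h2:11  h3:11  h4:5  h5:6  h6:6  h7:6 — peak 11.

11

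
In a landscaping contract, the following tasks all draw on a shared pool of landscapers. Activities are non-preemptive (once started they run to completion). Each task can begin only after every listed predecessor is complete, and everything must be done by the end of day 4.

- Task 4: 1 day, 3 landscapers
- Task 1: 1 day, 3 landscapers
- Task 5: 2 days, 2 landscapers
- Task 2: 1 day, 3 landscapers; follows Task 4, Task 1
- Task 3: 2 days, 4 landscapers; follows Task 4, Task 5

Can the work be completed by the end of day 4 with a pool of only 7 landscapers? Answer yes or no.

Schedule Task 4@1, Task 1@2, Task 5@1, Task 2@3, Task 3@3: d1:5  d2:5  d3:7  d4:4 — peak 7 ≤ 7.

yes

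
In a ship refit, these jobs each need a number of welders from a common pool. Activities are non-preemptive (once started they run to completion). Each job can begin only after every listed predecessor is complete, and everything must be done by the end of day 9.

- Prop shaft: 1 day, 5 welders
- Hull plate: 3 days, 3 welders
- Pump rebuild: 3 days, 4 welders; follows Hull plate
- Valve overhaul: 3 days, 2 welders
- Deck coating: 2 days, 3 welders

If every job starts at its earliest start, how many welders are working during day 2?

At early start, day 2 has: Hull plate, Valve overhaul, Deck coating.
Demand: 3 + 2 + 3 = 8.

8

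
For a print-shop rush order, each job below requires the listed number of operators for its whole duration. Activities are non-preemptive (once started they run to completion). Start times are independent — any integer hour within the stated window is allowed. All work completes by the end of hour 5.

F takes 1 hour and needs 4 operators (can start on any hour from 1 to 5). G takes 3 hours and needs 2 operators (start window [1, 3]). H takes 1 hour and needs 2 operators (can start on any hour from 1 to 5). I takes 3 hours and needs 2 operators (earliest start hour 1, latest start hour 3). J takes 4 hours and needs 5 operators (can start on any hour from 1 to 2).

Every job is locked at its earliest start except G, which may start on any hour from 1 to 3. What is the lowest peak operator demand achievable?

13

G@1: h1:15  h2:9  h3:9  h4:5  h5:0 → peak 15
G@2: h1:13  h2:9  h3:9  h4:7  h5:0 → peak 13
G@3: h1:13  h2:7  h3:9  h4:7  h5:2 → peak 13
Best is G@2, peak 13.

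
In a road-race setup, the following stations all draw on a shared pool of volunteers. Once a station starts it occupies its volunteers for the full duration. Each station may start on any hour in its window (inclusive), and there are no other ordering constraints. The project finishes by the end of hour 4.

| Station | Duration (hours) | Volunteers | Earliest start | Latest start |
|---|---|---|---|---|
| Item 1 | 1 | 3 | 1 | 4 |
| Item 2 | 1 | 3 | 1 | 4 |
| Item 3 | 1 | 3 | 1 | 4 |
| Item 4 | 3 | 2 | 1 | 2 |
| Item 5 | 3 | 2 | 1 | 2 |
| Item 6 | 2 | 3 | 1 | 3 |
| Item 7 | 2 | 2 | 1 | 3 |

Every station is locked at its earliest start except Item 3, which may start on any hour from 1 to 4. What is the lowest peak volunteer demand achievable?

15

Item 3@1: h1:18  h2:9  h3:4  h4:0 → peak 18
Item 3@2: h1:15  h2:12  h3:4  h4:0 → peak 15
Item 3@3: h1:15  h2:9  h3:7  h4:0 → peak 15
Item 3@4: h1:15  h2:9  h3:4  h4:3 → peak 15
Best is Item 3@2, peak 15.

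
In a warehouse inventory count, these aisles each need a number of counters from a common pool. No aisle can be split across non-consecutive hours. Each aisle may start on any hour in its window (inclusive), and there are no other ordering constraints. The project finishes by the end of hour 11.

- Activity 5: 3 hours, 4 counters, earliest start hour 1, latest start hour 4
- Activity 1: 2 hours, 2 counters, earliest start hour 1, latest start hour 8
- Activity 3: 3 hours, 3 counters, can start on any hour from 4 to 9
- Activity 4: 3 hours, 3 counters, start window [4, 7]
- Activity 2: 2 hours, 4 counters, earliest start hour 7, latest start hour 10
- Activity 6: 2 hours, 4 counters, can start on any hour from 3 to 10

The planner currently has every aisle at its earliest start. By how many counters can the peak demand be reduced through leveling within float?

4

Early-start peak: h1:6  h2:6  h3:8  h4:10  h5:6  h6:6  h7:4  h8:4  h9:0  h10:0  h11:0 ⇒ 10.
Leveled (Activity 5@1, Activity 1@1, Activity 3@4, Activity 4@4, Activity 2@7, Activity 6@9): h1:6  h2:6  h3:4  h4:6  h5:6  h6:6  h7:4  h8:4  h9:4  h10:4  h11:0 ⇒ 6.
Reduction 10 − 6 = 4.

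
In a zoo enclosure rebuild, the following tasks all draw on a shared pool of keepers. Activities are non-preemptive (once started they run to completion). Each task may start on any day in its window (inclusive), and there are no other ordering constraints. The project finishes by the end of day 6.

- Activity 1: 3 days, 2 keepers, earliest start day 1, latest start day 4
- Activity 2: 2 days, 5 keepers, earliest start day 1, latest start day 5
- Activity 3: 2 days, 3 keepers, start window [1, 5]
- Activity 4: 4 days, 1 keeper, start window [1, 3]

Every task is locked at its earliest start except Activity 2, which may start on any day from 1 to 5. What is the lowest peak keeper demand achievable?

6

Activity 2@1: d1:11  d2:11  d3:3  d4:1  d5:0  d6:0 → peak 11
Activity 2@2: d1:6  d2:11  d3:8  d4:1  d5:0  d6:0 → peak 11
Activity 2@3: d1:6  d2:6  d3:8  d4:6  d5:0  d6:0 → peak 8
Activity 2@4: d1:6  d2:6  d3:3  d4:6  d5:5  d6:0 → peak 6
Activity 2@5: d1:6  d2:6  d3:3  d4:1  d5:5  d6:5 → peak 6
Best is Activity 2@4, peak 6.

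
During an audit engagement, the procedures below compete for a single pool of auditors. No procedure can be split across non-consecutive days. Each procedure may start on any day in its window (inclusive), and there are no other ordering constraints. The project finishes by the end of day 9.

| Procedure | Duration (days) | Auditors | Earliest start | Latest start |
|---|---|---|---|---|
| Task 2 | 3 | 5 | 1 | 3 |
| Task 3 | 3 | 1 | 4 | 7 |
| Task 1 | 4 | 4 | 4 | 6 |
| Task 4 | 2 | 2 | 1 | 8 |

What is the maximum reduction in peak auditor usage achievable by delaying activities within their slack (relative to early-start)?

2

Early-start peak: d1:7  d2:7  d3:5  d4:5  d5:5  d6:5  d7:4  d8:0  d9:0 ⇒ 7.
Leveled (Task 2@1, Task 3@4, Task 1@4, Task 4@8): d1:5  d2:5  d3:5  d4:5  d5:5  d6:5  d7:4  d8:2  d9:2 ⇒ 5.
Reduction 7 − 5 = 2.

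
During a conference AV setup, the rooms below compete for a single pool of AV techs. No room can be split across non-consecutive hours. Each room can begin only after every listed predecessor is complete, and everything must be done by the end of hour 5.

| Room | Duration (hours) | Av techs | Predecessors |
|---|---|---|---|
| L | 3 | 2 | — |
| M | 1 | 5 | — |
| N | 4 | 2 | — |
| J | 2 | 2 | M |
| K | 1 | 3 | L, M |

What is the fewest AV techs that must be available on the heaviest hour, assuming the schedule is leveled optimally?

6

Early-start (L@1, M@1, N@1, J@2, K@4) gives peak 9: h1:9  h2:6  h3:6  h4:5  h5:0.
Shift L→2, N→2, K→5.
Schedule L@2, M@1, N@2, J@2, K@5: h1:5  h2:6  h3:6  h4:4  h5:5 — peak 6.
Total AV tech-hours = 26 over 5 hours ⇒ peak ≥ ⌈26/5⌉ = 6, so 6 is optimal.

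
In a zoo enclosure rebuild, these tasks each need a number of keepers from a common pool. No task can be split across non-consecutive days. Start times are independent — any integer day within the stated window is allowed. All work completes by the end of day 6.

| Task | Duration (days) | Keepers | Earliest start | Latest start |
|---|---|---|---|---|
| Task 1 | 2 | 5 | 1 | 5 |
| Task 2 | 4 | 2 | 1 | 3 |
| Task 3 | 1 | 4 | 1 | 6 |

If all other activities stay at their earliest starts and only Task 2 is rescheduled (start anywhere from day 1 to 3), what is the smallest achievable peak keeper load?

9

Task 2@1: d1:11  d2:7  d3:2  d4:2  d5:0  d6:0 → peak 11
Task 2@2: d1:9  d2:7  d3:2  d4:2  d5:2  d6:0 → peak 9
Task 2@3: d1:9  d2:5  d3:2  d4:2  d5:2  d6:2 → peak 9
Best is Task 2@2, peak 9.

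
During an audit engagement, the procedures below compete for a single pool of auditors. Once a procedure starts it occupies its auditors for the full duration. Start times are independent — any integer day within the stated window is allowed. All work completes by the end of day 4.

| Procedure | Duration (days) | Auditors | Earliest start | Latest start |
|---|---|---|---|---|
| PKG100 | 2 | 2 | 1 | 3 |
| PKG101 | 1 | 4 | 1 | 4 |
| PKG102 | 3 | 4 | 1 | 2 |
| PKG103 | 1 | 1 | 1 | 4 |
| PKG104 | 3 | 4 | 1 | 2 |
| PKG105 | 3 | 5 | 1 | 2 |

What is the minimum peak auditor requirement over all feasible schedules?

15

Early-start (PKG100@1, PKG101@1, PKG102@1, PKG103@1, PKG104@1, PKG105@1) gives peak 20: d1:20  d2:15  d3:13  d4:0.
Shift PKG105→2.
Schedule PKG100@1, PKG101@1, PKG102@1, PKG103@1, PKG104@1, PKG105@2: d1:15  d2:15  d3:13  d4:5 — peak 15.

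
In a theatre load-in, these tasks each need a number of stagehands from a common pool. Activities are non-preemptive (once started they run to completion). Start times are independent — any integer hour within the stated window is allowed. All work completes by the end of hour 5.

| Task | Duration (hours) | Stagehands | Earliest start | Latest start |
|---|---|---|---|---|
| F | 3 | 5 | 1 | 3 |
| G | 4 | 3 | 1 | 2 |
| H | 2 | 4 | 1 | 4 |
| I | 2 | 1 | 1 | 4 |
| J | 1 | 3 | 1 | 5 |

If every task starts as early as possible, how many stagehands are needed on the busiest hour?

Early-start schedule: F@1, G@1, H@1, I@1, J@1.
Load per hour: hour 1: 16, hour 2: 13, hour 3: 8, hour 4: 3, hour 5: 0.
Peak is 16.

16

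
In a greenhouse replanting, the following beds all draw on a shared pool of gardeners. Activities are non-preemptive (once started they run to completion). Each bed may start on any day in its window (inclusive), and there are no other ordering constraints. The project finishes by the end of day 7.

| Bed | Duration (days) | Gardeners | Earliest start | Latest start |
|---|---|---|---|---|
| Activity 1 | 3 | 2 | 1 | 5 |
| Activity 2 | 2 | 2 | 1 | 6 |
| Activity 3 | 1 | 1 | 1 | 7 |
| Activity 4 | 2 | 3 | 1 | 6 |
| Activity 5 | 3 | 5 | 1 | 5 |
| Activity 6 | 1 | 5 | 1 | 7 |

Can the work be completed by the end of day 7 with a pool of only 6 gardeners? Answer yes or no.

no

The minimum achievable peak is 7; 6 < 7, so no feasible schedule stays within the cap.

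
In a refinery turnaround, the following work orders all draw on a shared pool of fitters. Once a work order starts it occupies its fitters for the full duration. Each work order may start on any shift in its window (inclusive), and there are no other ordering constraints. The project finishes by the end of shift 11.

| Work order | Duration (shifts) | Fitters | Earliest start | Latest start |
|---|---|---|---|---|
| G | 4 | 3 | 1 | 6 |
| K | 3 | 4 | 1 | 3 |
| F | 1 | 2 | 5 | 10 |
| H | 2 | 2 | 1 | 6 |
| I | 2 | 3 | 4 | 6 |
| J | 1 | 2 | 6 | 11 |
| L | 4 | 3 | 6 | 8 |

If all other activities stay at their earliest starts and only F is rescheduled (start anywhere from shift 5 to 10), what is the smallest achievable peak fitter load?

9

F@5: s1:9  s2:9  s3:7  s4:6  s5:5  s6:5  s7:3  s8:3  s9:3  s10:0  s11:0 → peak 9
F@6: s1:9  s2:9  s3:7  s4:6  s5:3  s6:7  s7:3  s8:3  s9:3  s10:0  s11:0 → peak 9
F@7: s1:9  s2:9  s3:7  s4:6  s5:3  s6:5  s7:5  s8:3  s9:3  s10:0  s11:0 → peak 9
F@8: s1:9  s2:9  s3:7  s4:6  s5:3  s6:5  s7:3  s8:5  s9:3  s10:0  s11:0 → peak 9
F@9: s1:9  s2:9  s3:7  s4:6  s5:3  s6:5  s7:3  s8:3  s9:5  s10:0  s11:0 → peak 9
F@10: s1:9  s2:9  s3:7  s4:6  s5:3  s6:5  s7:3  s8:3  s9:3  s10:2  s11:0 → peak 9
Best is F@5, peak 9.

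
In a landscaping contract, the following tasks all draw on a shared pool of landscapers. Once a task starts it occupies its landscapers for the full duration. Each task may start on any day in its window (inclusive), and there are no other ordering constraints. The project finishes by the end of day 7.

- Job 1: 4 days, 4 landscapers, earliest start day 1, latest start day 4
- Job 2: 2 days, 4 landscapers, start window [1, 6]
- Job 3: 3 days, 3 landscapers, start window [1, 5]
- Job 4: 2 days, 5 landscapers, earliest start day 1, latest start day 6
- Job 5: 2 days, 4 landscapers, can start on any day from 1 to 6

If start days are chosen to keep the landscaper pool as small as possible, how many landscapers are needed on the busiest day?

8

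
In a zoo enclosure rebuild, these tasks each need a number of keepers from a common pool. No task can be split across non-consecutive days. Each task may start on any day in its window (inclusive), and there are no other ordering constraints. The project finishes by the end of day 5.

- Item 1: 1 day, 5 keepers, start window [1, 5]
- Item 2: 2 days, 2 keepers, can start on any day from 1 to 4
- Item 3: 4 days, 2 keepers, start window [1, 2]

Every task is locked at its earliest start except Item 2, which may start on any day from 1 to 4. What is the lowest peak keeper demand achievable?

Item 2@1: d1:9  d2:4  d3:2  d4:2  d5:0 → peak 9
Item 2@2: d1:7  d2:4  d3:4  d4:2  d5:0 → peak 7
Item 2@3: d1:7  d2:2  d3:4  d4:4  d5:0 → peak 7
Item 2@4: d1:7  d2:2  d3:2  d4:4  d5:2 → peak 7
Best is Item 2@2, peak 7.

7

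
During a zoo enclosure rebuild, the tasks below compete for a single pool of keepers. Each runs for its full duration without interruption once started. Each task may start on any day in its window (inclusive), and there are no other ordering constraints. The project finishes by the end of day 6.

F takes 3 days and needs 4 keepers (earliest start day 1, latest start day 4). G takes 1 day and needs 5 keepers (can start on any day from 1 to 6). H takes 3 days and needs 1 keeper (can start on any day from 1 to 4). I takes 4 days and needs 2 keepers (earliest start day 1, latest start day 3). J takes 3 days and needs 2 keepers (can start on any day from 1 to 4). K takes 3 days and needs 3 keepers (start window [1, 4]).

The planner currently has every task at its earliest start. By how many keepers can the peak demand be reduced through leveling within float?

8

Early-start peak: d1:17  d2:12  d3:12  d4:2  d5:0  d6:0 ⇒ 17.
Leveled (F@1, G@1, H@2, I@2, J@2, K@4): d1:9  d2:9  d3:9  d4:8  d5:5  d6:3 ⇒ 9.
Reduction 17 − 9 = 8.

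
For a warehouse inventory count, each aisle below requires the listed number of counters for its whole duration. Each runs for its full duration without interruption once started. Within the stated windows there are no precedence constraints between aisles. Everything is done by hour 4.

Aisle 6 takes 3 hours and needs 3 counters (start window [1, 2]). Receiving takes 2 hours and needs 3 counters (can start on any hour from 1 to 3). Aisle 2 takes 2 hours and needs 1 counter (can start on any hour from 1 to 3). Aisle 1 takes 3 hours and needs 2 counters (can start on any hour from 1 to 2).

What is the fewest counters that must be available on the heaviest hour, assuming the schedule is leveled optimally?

8

Early-start (Aisle 6@1, Receiving@1, Aisle 2@1, Aisle 1@1) gives peak 9: h1:9  h2:9  h3:5  h4:0.
Shift Aisle 2→3.
Schedule Aisle 6@1, Receiving@1, Aisle 2@3, Aisle 1@1: h1:8  h2:8  h3:6  h4:1 — peak 8.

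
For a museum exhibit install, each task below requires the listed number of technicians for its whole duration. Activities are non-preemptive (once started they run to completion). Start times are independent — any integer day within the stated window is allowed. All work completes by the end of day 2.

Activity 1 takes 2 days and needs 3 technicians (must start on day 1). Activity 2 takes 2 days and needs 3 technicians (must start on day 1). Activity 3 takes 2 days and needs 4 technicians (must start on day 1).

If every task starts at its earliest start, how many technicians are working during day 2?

10

At early start, day 2 has: Activity 1, Activity 2, Activity 3.
Demand: 3 + 3 + 4 = 10.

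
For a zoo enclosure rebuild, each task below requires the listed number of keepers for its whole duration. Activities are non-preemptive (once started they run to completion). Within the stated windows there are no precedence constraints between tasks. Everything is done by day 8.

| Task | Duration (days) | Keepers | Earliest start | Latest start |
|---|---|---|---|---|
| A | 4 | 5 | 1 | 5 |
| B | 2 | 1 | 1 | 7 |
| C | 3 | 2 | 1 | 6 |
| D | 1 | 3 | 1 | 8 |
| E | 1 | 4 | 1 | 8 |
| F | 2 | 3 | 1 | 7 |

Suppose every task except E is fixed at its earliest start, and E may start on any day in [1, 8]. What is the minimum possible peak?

14

E@1: d1:18  d2:11  d3:7  d4:5  d5:0  d6:0  d7:0  d8:0 → peak 18
E@2: d1:14  d2:15  d3:7  d4:5  d5:0  d6:0  d7:0  d8:0 → peak 15
E@3: d1:14  d2:11  d3:11  d4:5  d5:0  d6:0  d7:0  d8:0 → peak 14
E@4: d1:14  d2:11  d3:7  d4:9  d5:0  d6:0  d7:0  d8:0 → peak 14
E@5: d1:14  d2:11  d3:7  d4:5  d5:4  d6:0  d7:0  d8:0 → peak 14
E@6: d1:14  d2:11  d3:7  d4:5  d5:0  d6:4  d7:0  d8:0 → peak 14
E@7: d1:14  d2:11  d3:7  d4:5  d5:0  d6:0  d7:4  d8:0 → peak 14
E@8: d1:14  d2:11  d3:7  d4:5  d5:0  d6:0  d7:0  d8:4 → peak 14
Best is E@3, peak 14.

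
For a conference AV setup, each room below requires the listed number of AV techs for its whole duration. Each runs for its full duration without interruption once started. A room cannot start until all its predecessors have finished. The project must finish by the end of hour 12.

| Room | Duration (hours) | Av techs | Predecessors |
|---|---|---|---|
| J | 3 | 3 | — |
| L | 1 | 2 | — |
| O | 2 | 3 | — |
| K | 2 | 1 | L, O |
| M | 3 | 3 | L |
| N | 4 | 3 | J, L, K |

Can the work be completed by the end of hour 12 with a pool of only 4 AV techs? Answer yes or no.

no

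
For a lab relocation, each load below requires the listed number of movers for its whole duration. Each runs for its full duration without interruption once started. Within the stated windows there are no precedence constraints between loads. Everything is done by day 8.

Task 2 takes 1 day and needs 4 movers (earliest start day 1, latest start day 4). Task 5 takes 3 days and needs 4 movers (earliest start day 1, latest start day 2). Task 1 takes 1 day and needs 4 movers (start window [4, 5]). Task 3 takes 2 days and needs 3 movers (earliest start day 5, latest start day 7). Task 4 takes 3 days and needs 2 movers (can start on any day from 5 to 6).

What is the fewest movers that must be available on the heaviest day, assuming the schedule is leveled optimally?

Early-start (Task 2@1, Task 5@1, Task 1@4, Task 3@5, Task 4@5) gives peak 8: d1:8  d2:4  d3:4  d4:4  d5:5  d6:5  d7:2  d8:0.
Shift Task 5→2, Task 1→5, Task 3→6, Task 4→6.
Schedule Task 2@1, Task 5@2, Task 1@5, Task 3@6, Task 4@6: d1:4  d2:4  d3:4  d4:4  d5:4  d6:5  d7:5  d8:2 — peak 5.

5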